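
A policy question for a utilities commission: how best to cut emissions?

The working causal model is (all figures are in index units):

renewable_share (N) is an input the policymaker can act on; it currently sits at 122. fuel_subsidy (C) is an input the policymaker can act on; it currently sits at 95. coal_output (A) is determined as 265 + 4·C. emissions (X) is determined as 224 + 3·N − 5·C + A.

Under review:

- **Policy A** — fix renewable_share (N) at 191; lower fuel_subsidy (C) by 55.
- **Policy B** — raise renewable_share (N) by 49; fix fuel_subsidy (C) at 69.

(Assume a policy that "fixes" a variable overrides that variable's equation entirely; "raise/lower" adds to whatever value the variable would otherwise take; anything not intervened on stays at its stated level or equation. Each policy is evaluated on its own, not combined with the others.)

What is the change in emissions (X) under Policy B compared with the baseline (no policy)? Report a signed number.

Baseline:
  N = 122
  C = 95
  A = 265 + 4·95 = 645
  X = 224 + 3·122 − 5·95 + 645 = 760
Policy B (N + 49, C := 69):
  N = 122 + 49 = 171
  C = 69
  A = 265 + 4·69 = 541
  X = 224 + 3·171 − 5·69 + 541 = 933
Change in X: 933 − 760 = 173

173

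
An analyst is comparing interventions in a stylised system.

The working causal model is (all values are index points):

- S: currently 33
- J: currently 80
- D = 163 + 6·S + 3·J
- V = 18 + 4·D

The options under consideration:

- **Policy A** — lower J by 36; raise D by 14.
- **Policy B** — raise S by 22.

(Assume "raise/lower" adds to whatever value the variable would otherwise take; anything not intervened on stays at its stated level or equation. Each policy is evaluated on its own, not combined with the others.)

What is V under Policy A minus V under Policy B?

Policy A (J − 36, D + 14):
  S = 33
  J = 80 − 36 = 44
  D = 163 + 6·33 + 3·44 (+14 from intervention) = 507
  V = 18 + 4·507 = 2046
Policy B (S + 22):
  S = 33 + 22 = 55
  J = 80
  D = 163 + 6·55 + 3·80 = 733
  V = 18 + 4·733 = 2950
V: 2046 − 2950 = -904

-904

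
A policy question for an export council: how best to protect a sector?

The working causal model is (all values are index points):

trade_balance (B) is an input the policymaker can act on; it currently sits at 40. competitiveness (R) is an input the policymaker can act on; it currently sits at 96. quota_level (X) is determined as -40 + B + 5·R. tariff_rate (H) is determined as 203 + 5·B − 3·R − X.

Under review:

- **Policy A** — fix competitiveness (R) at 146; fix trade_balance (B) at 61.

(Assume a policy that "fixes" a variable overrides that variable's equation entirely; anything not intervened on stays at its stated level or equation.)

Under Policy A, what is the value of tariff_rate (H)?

-681

Policy A (R := 146, B := 61):
  B = 61
  R = 146
  X = -40 + 61 + 5·146 = 751
  H = 203 + 5·61 − 3·146 − 751 = -681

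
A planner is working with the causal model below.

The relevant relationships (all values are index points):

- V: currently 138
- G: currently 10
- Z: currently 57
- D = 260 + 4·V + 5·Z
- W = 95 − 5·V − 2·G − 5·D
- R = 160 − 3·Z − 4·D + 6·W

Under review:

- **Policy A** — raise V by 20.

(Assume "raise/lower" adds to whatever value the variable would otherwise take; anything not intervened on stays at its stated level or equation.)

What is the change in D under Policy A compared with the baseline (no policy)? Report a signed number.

80

Baseline:
  V = 138
  Z = 57
  D = 260 + 4·138 + 5·57 = 1097
Policy A (V + 20):
  V = 138 + 20 = 158
  Z = 57
  D = 260 + 4·158 + 5·57 = 1177
Change in D: 1177 − 1097 = 80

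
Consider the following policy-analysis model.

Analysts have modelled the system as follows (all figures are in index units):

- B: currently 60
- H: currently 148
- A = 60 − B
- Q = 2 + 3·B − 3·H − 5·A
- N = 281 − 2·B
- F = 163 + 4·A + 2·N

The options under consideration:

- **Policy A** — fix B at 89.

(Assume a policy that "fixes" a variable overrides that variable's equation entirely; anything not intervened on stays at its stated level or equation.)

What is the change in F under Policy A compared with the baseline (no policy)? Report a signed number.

-232

Baseline:
  B = 60
  A = 60 − 60 = 0
  N = 281 − 2·60 = 161
  F = 163 + 4·0 + 2·161 = 485
Policy A (B := 89):
  B = 89
  A = 60 − 89 = -29
  N = 281 − 2·89 = 103
  F = 163 + 4·(-29) + 2·103 = 253
Change in F: 253 − 485 = -232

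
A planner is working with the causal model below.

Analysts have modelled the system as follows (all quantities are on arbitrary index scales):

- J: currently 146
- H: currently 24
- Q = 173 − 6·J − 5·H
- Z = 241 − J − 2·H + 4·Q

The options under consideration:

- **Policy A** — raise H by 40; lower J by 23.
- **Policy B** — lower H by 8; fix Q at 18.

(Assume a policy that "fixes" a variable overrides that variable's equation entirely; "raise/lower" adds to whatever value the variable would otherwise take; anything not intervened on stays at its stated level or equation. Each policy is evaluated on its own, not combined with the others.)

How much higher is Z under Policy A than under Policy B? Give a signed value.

Policy A (H + 40, J − 23):
  J = 146 − 23 = 123
  H = 24 + 40 = 64
  Q = 173 − 6·123 − 5·64 = -885
  Z = 241 − 123 − 2·64 + 4·(-885) = -3550
Policy B (H − 8, Q := 18):
  J = 146
  H = 24 − 8 = 16
  Q = 18
  Z = 241 − 146 − 2·16 + 4·18 = 135
Z: -3550 − 135 = -3685

-3685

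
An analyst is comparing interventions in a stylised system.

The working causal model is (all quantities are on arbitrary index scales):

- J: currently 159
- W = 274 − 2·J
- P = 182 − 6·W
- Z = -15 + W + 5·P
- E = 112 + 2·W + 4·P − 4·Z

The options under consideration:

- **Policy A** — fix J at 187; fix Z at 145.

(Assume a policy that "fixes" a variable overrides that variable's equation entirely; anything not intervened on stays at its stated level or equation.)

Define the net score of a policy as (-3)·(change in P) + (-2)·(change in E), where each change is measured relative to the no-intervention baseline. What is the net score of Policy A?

-19680

Baseline:
  J = 159
  W = 274 − 2·159 = -44
  P = 182 − 6·(-44) = 446
  Z = -15 + (-44) + 5·446 = 2171
  E = 112 + 2·(-44) + 4·446 − 4·2171 = -6876
Policy A (J := 187, Z := 145):
  J = 187
  W = 274 − 2·187 = -100
  P = 182 − 6·(-100) = 782
  Z = 145
  E = 112 + 2·(-100) + 4·782 − 4·145 = 2460
ΔP = 782 − 446 = 336; ΔE = 2460 − (-6876) = 9336
Score = (-3)·336 + (-2)·9336 = -19680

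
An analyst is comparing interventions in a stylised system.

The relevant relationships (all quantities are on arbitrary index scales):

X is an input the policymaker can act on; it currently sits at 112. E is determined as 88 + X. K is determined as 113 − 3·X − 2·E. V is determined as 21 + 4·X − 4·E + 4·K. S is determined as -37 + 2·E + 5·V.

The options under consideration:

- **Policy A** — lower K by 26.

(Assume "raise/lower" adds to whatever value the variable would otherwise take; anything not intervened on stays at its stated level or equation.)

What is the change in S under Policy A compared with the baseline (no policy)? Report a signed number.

-520

Baseline:
  X = 112
  E = 88 + 112 = 200
  K = 113 − 3·112 − 2·200 = -623
  V = 21 + 4·112 − 4·200 + 4·(-623) = -2823
  S = -37 + 2·200 + 5·(-2823) = -13752
Policy A (K − 26):
  X = 112
  E = 88 + 112 = 200
  K = 113 − 3·112 − 2·200 (−26 from intervention) = -649
  V = 21 + 4·112 − 4·200 + 4·(-649) = -2927
  S = -37 + 2·200 + 5·(-2927) = -14272
Change in S: -14272 − (-13752) = -520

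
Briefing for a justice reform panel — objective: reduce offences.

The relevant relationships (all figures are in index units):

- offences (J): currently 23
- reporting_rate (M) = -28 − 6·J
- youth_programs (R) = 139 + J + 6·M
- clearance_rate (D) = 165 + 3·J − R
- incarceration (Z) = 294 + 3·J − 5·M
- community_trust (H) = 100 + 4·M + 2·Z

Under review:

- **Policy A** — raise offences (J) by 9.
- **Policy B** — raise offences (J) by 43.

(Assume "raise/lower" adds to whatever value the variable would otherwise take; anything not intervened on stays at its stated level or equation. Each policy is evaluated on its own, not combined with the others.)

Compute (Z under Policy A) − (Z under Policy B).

-1122

Policy A (J + 9):
  J = 23 + 9 = 32
  M = -28 − 6·32 = -220
  Z = 294 + 3·32 − 5·(-220) = 1490
Policy B (J + 43):
  J = 23 + 43 = 66
  M = -28 − 6·66 = -424
  Z = 294 + 3·66 − 5·(-424) = 2612
Z: 1490 − 2612 = -1122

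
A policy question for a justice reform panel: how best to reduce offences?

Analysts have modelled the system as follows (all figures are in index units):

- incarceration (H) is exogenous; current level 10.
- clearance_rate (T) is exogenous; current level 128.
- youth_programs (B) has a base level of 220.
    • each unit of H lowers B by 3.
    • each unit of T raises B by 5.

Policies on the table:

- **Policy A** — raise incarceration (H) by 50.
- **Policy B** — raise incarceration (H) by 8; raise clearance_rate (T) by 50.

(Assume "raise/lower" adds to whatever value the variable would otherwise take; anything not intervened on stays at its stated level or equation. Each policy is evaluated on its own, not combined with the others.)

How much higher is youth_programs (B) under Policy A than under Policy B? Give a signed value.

-376

Policy A (H + 50):
  H = 10 + 50 = 60
  T = 128
  B = 220 − 3·60 + 5·128 = 680
Policy B (H + 8, T + 50):
  H = 10 + 8 = 18
  T = 128 + 50 = 178
  B = 220 − 3·18 + 5·178 = 1056
B: 680 − 1056 = -376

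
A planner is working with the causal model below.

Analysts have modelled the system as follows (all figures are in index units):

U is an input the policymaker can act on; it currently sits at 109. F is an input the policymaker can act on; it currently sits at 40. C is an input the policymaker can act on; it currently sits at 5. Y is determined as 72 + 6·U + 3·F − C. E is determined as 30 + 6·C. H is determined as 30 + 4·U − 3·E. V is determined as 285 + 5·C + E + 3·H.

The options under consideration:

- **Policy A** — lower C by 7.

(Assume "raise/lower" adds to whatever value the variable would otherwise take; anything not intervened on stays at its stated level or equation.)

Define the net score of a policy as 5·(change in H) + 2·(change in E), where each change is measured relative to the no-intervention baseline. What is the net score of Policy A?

Baseline:
  U = 109
  C = 5
  E = 30 + 6·5 = 60
  H = 30 + 4·109 − 3·60 = 286
Policy A (C − 7):
  U = 109
  C = 5 − 7 = -2
  E = 30 + 6·(-2) = 18
  H = 30 + 4·109 − 3·18 = 412
ΔH = 412 − 286 = 126; ΔE = 18 − 60 = -42
Score = 5·126 + 2·(-42) = 546

546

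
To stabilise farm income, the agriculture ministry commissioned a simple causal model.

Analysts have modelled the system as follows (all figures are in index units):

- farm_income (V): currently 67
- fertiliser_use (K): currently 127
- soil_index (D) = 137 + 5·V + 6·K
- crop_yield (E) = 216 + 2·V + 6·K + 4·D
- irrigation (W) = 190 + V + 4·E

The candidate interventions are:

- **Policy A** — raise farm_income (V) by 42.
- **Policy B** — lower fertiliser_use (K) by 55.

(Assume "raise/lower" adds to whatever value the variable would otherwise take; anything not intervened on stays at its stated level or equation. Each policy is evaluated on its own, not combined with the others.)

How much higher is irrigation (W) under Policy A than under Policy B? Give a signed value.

10338

Policy A (V + 42):
  V = 67 + 42 = 109
  K = 127
  D = 137 + 5·109 + 6·127 = 1444
  E = 216 + 2·109 + 6·127 + 4·1444 = 6972
  W = 190 + 109 + 4·6972 = 28187
Policy B (K − 55):
  V = 67
  K = 127 − 55 = 72
  D = 137 + 5·67 + 6·72 = 904
  E = 216 + 2·67 + 6·72 + 4·904 = 4398
  W = 190 + 67 + 4·4398 = 17849
W: 28187 − 17849 = 10338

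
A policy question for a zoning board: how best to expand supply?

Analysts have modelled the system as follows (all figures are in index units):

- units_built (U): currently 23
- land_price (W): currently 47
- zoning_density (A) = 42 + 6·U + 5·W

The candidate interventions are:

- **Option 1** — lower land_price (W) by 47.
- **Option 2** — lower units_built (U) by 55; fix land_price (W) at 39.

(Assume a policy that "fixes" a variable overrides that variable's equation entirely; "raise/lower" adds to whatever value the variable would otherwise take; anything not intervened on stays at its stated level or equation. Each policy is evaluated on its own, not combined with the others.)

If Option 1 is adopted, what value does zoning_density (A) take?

180

Option 1 (W − 47):
  U = 23
  W = 47 − 47 = 0
  A = 42 + 6·23 + 5·0 = 180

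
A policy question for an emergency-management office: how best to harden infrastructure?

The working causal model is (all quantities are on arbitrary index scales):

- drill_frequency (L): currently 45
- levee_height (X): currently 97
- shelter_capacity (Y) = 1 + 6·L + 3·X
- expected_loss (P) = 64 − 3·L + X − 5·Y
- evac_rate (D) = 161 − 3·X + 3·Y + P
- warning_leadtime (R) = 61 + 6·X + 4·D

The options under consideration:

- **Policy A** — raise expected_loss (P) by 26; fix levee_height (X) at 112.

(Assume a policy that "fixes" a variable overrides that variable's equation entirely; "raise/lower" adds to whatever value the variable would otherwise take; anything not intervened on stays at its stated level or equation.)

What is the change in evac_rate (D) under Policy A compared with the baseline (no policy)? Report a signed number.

-94

Baseline:
  L = 45
  X = 97
  Y = 1 + 6·45 + 3·97 = 562
  P = 64 − 3·45 + 97 − 5·562 = -2784
  D = 161 − 3·97 + 3·562 + (-2784) = -1228
Policy A (P + 26, X := 112):
  L = 45
  X = 112
  Y = 1 + 6·45 + 3·112 = 607
  P = 64 − 3·45 + 112 − 5·607 (+26 from intervention) = -2968
  D = 161 − 3·112 + 3·607 + (-2968) = -1322
Change in D: -1322 − (-1228) = -94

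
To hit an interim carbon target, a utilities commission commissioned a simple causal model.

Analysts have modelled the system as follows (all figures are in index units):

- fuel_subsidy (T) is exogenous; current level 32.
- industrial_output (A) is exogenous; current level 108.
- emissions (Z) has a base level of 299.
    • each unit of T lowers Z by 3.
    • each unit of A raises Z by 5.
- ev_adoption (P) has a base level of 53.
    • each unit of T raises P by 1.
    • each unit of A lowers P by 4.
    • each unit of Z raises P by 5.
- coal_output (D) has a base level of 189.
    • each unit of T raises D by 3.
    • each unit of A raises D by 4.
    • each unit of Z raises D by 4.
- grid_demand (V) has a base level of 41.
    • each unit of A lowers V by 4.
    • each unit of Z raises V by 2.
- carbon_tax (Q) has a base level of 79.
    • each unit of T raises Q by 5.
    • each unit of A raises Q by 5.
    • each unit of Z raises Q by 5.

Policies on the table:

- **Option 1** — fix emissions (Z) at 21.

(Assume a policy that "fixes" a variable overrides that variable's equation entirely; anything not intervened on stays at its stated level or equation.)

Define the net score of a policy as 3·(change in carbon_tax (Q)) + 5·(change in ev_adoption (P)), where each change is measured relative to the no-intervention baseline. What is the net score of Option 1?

Baseline:
  T = 32
  A = 108
  Z = 299 − 3·32 + 5·108 = 743
  P = 53 + 32 − 4·108 + 5·743 = 3368
  Q = 79 + 5·32 + 5·108 + 5·743 = 4494
Option 1 (Z := 21):
  T = 32
  A = 108
  Z = 21
  P = 53 + 32 − 4·108 + 5·21 = -242
  Q = 79 + 5·32 + 5·108 + 5·21 = 884
ΔQ = 884 − 4494 = -3610; ΔP = -242 − 3368 = -3610
Score = 3·(-3610) + 5·(-3610) = -28880

-28880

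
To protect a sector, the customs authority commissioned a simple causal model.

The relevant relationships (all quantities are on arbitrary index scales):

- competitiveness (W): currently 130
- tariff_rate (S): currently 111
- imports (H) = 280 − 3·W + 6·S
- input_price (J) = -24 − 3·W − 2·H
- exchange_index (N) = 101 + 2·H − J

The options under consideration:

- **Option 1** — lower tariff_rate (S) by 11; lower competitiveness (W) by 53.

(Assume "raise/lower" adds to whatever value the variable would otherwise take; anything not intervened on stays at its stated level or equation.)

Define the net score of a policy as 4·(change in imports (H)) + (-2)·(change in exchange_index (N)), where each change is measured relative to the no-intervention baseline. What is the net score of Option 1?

Baseline:
  W = 130
  S = 111
  H = 280 − 3·130 + 6·111 = 556
  J = -24 − 3·130 − 2·556 = -1526
  N = 101 + 2·556 − (-1526) = 2739
Option 1 (S − 11, W − 53):
  W = 130 − 53 = 77
  S = 111 − 11 = 100
  H = 280 − 3·77 + 6·100 = 649
  J = -24 − 3·77 − 2·649 = -1553
  N = 101 + 2·649 − (-1553) = 2952
ΔH = 649 − 556 = 93; ΔN = 2952 − 2739 = 213
Score = 4·93 + (-2)·213 = -54

-54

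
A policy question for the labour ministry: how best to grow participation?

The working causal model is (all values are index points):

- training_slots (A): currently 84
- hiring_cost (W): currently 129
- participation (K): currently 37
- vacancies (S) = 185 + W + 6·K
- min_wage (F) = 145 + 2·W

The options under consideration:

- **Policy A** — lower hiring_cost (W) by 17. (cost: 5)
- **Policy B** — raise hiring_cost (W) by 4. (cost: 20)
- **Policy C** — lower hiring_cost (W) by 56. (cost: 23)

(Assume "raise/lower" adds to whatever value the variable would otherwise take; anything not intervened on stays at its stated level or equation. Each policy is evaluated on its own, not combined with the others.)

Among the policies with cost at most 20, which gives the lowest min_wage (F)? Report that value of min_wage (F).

Policy A (W − 17):
  W = 129 − 17 = 112
  F = 145 + 2·112 = 369
Policy B (W + 4):
  W = 129 + 4 = 133
  F = 145 + 2·133 = 411
Comparing — Policy A: F=369, Policy B: F=411. Lowest is 369 (Policy A).

369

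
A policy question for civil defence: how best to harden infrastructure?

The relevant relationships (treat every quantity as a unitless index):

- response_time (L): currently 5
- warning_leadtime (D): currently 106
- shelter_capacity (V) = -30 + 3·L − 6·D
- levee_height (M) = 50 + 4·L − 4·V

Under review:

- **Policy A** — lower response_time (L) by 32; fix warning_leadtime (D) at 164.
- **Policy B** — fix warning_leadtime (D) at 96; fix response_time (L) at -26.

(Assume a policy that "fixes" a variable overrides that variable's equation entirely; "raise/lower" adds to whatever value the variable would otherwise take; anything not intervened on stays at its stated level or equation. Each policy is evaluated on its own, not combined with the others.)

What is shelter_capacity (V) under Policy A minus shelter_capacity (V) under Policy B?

-411

Policy A (L − 32, D := 164):
  L = 5 − 32 = -27
  D = 164
  V = -30 + 3·(-27) − 6·164 = -1095
Policy B (D := 96, L := -26):
  L = -26
  D = 96
  V = -30 + 3·(-26) − 6·96 = -684
V: -1095 − (-684) = -411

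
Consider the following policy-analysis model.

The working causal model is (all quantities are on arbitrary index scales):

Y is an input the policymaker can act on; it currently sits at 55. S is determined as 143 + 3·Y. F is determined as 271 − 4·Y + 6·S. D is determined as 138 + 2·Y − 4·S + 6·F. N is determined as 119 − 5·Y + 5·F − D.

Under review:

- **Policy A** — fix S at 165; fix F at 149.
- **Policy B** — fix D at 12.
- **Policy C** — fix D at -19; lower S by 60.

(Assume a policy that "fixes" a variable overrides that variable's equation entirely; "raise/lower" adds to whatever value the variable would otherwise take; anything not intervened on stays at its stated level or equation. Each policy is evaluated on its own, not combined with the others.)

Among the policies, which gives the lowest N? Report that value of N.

107

Policy A (S := 165, F := 149):
  Y = 55
  S = 165
  F = 149
  D = 138 + 2·55 − 4·165 + 6·149 = 482
  N = 119 − 5·55 + 5·149 − 482 = 107
Policy B (D := 12):
  Y = 55
  S = 143 + 3·55 = 308
  F = 271 − 4·55 + 6·308 = 1899
  D = 12
  N = 119 − 5·55 + 5·1899 − 12 = 9327
Policy C (D := -19, S − 60):
  Y = 55
  S = 143 + 3·55 (−60 from intervention) = 248
  F = 271 − 4·55 + 6·248 = 1539
  D = -19
  N = 119 − 5·55 + 5·1539 − (-19) = 7558
Comparing — Policy A: N=107, Policy B: N=9327, Policy C: N=7558. Lowest is 107 (Policy A).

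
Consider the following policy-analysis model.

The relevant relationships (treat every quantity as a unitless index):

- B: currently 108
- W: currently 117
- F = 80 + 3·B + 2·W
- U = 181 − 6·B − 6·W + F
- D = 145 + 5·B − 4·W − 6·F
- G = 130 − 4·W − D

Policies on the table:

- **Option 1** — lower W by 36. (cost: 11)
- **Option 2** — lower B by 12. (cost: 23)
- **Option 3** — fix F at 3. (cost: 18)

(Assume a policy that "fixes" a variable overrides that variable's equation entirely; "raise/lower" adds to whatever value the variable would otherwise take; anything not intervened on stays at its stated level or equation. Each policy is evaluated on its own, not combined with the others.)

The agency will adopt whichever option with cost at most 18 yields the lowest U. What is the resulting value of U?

-1166

Option 1 (W − 36):
  B = 108
  W = 117 − 36 = 81
  F = 80 + 3·108 + 2·81 = 566
  U = 181 − 6·108 − 6·81 + 566 = -387
Option 3 (F := 3):
  B = 108
  W = 117
  F = 3
  U = 181 − 6·108 − 6·117 + 3 = -1166
Comparing — Option 1: U=-387, Option 3: U=-1166. Lowest is -1166 (Option 3).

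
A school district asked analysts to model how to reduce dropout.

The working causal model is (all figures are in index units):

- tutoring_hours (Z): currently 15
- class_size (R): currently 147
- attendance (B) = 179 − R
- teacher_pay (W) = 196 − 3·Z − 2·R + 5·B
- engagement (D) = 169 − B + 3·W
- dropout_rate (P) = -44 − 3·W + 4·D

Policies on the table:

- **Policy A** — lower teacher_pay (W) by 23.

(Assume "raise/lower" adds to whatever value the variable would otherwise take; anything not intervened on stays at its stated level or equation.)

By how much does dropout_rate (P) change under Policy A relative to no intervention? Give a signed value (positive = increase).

Baseline:
  Z = 15
  R = 147
  B = 179 − 147 = 32
  W = 196 − 3·15 − 2·147 + 5·32 = 17
  D = 169 − 32 + 3·17 = 188
  P = -44 − 3·17 + 4·188 = 657
Policy A (W − 23):
  Z = 15
  R = 147
  B = 179 − 147 = 32
  W = 196 − 3·15 − 2·147 + 5·32 (−23 from intervention) = -6
  D = 169 − 32 + 3·(-6) = 119
  P = -44 − 3·(-6) + 4·119 = 450
Change in P: 450 − 657 = -207

-207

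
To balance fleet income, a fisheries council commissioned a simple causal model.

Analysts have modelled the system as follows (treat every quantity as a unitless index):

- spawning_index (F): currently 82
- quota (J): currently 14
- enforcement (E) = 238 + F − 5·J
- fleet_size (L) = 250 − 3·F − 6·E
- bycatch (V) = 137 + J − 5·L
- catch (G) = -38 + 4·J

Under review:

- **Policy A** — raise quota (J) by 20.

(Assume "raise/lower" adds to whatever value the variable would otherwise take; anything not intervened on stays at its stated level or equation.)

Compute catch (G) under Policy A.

98

Policy A (J + 20):
  J = 14 + 20 = 34
  G = -38 + 4·34 = 98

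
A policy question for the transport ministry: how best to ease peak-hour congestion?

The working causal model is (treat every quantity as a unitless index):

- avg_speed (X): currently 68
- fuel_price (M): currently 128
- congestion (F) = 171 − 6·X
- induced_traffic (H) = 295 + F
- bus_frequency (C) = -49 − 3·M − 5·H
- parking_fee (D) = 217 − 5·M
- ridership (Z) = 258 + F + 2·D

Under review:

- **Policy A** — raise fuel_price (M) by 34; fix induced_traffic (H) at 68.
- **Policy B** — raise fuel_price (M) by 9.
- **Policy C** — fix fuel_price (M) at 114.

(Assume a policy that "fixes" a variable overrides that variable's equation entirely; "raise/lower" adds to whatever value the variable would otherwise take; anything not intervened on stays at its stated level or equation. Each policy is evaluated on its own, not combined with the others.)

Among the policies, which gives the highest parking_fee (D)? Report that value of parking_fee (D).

Policy A (M + 34, H := 68):
  M = 128 + 34 = 162
  D = 217 − 5·162 = -593
Policy B (M + 9):
  M = 128 + 9 = 137
  D = 217 − 5·137 = -468
Policy C (M := 114):
  M = 114
  D = 217 − 5·114 = -353
Comparing — Policy A: D=-593, Policy B: D=-468, Policy C: D=-353. Highest is -353 (Policy C).

-353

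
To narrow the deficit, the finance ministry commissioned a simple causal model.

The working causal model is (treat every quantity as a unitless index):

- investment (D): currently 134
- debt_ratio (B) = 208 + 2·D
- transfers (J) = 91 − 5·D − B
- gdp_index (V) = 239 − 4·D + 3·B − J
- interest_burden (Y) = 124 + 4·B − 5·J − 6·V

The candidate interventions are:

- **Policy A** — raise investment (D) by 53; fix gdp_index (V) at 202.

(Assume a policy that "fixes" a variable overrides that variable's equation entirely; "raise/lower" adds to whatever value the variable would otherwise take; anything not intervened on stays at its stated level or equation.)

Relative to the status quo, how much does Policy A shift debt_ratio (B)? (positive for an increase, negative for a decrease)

Baseline:
  D = 134
  B = 208 + 2·134 = 476
Policy A (D + 53, V := 202):
  D = 134 + 53 = 187
  B = 208 + 2·187 = 582
Change in B: 582 − 476 = 106

106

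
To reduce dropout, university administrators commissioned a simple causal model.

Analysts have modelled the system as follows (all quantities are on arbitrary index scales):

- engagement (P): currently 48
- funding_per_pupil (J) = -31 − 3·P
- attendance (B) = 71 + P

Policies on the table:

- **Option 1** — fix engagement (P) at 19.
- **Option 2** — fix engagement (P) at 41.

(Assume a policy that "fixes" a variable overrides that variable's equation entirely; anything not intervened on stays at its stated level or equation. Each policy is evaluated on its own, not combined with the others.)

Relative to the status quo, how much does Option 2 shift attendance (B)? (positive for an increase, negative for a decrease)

Baseline:
  P = 48
  B = 71 + 48 = 119
Option 2 (P := 41):
  P = 41
  B = 71 + 41 = 112
Change in B: 112 − 119 = -7

-7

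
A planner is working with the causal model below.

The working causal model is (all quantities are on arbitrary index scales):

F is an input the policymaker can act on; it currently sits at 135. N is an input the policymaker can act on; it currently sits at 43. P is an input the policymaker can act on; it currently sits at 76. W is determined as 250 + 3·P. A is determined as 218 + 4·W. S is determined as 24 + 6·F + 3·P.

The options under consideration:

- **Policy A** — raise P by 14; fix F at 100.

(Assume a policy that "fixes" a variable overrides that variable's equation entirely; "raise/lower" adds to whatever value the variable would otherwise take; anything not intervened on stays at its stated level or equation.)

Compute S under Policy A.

894

Policy A (P + 14, F := 100):
  F = 100
  P = 76 + 14 = 90
  S = 24 + 6·100 + 3·90 = 894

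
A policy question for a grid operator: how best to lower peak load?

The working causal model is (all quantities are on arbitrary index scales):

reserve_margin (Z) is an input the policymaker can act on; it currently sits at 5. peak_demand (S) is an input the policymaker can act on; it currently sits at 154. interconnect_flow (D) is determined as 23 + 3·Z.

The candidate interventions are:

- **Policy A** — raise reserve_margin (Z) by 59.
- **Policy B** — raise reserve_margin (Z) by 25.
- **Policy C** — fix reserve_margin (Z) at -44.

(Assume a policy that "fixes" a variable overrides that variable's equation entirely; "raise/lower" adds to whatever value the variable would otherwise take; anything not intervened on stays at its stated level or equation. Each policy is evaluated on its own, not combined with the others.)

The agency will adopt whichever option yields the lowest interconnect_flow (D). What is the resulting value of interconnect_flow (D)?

Policy A (Z + 59):
  Z = 5 + 59 = 64
  D = 23 + 3·64 = 215
Policy B (Z + 25):
  Z = 5 + 25 = 30
  D = 23 + 3·30 = 113
Policy C (Z := -44):
  Z = -44
  D = 23 + 3·(-44) = -109
Comparing — Policy A: D=215, Policy B: D=113, Policy C: D=-109. Lowest is -109 (Policy C).

-109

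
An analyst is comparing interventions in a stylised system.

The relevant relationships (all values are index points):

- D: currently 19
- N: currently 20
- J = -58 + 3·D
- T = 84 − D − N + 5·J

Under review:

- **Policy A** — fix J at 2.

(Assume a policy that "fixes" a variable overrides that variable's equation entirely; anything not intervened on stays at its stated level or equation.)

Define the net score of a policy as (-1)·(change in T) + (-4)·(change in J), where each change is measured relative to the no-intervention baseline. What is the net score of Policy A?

-27

Baseline:
  D = 19
  N = 20
  J = -58 + 3·19 = -1
  T = 84 − 19 − 20 + 5·(-1) = 40
Policy A (J := 2):
  D = 19
  N = 20
  J = 2
  T = 84 − 19 − 20 + 5·2 = 55
ΔT = 55 − 40 = 15; ΔJ = 2 − (-1) = 3
Score = (-1)·15 + (-4)·3 = -27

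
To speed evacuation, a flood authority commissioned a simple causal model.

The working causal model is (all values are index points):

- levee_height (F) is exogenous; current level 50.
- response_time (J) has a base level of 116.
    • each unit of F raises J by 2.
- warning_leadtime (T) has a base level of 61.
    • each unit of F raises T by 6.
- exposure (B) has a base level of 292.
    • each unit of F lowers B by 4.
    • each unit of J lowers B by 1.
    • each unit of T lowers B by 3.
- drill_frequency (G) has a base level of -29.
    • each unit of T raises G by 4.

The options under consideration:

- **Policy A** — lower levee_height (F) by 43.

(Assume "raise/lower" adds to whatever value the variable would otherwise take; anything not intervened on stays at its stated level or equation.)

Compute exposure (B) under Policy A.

-175

Policy A (F − 43):
  F = 50 − 43 = 7
  J = 116 + 2·7 = 130
  T = 61 + 6·7 = 103
  B = 292 − 4·7 − 130 − 3·103 = -175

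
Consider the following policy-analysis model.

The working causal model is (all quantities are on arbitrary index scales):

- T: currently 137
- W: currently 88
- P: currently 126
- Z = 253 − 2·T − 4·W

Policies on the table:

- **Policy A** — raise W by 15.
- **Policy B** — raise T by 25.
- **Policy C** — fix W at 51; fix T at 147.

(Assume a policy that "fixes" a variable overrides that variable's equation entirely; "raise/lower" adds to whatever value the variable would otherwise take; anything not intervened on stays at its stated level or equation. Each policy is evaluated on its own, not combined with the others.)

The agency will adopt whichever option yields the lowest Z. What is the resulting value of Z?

Policy A (W + 15):
  T = 137
  W = 88 + 15 = 103
  Z = 253 − 2·137 − 4·103 = -433
Policy B (T + 25):
  T = 137 + 25 = 162
  W = 88
  Z = 253 − 2·162 − 4·88 = -423
Policy C (W := 51, T := 147):
  T = 147
  W = 51
  Z = 253 − 2·147 − 4·51 = -245
Comparing — Policy A: Z=-433, Policy B: Z=-423, Policy C: Z=-245. Lowest is -433 (Policy A).

-433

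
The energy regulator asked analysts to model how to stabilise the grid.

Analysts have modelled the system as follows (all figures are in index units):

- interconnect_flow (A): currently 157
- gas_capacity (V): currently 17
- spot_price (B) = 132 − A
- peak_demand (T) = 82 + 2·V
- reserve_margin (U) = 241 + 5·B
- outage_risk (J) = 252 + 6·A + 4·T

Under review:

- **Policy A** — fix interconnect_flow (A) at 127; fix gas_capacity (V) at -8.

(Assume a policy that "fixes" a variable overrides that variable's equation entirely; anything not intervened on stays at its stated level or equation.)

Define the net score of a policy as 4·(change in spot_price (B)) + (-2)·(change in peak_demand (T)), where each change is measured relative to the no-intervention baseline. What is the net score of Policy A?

220

Baseline:
  A = 157
  V = 17
  B = 132 − 157 = -25
  T = 82 + 2·17 = 116
Policy A (A := 127, V := -8):
  A = 127
  V = -8
  B = 132 − 127 = 5
  T = 82 + 2·(-8) = 66
ΔB = 5 − (-25) = 30; ΔT = 66 − 116 = -50
Score = 4·30 + (-2)·(-50) = 220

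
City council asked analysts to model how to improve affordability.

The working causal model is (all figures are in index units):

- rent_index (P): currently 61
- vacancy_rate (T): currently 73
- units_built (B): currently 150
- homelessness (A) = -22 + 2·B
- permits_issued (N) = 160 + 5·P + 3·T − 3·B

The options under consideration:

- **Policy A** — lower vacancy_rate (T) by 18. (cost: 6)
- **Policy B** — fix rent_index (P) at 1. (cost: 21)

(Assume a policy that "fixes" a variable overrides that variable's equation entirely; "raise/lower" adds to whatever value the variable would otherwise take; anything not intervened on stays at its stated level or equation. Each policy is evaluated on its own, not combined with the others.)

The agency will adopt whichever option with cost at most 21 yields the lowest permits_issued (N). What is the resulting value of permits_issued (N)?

Policy A (T − 18):
  P = 61
  T = 73 − 18 = 55
  B = 150
  N = 160 + 5·61 + 3·55 − 3·150 = 180
Policy B (P := 1):
  P = 1
  T = 73
  B = 150
  N = 160 + 5·1 + 3·73 − 3·150 = -66
Comparing — Policy A: N=180, Policy B: N=-66. Lowest is -66 (Policy B).

-66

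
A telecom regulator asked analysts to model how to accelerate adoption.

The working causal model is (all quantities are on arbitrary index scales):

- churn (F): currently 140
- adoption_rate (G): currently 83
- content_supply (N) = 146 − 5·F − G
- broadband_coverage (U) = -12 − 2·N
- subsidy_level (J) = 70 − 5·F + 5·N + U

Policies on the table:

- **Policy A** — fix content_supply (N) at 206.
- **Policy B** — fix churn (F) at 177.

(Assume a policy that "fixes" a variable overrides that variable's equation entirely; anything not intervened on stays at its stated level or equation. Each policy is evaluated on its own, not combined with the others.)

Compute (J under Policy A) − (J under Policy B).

3269

Policy A (N := 206):
  F = 140
  G = 83
  N = 206
  U = -12 − 2·206 = -424
  J = 70 − 5·140 + 5·206 + (-424) = -24
Policy B (F := 177):
  F = 177
  G = 83
  N = 146 − 5·177 − 83 = -822
  U = -12 − 2·(-822) = 1632
  J = 70 − 5·177 + 5·(-822) + 1632 = -3293
J: -24 − (-3293) = 3269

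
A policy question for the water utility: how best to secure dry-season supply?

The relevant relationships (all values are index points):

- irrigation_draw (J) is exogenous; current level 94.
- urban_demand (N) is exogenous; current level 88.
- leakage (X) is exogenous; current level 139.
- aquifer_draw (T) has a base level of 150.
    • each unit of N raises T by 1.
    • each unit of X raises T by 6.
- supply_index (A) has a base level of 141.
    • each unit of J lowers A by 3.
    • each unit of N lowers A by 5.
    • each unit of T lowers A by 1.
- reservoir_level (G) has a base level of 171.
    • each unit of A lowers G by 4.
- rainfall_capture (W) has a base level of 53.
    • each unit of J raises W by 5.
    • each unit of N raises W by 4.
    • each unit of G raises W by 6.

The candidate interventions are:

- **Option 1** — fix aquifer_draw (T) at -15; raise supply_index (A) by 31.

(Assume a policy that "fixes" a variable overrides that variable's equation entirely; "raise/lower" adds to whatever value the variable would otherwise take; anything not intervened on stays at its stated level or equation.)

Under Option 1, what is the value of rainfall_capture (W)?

Option 1 (T := -15, A + 31):
  J = 94
  N = 88
  X = 139
  T = -15
  A = 141 − 3·94 − 5·88 − (-15) (+31 from intervention) = -535
  G = 171 − 4·(-535) = 2311
  W = 53 + 5·94 + 4·88 + 6·2311 = 14741

14741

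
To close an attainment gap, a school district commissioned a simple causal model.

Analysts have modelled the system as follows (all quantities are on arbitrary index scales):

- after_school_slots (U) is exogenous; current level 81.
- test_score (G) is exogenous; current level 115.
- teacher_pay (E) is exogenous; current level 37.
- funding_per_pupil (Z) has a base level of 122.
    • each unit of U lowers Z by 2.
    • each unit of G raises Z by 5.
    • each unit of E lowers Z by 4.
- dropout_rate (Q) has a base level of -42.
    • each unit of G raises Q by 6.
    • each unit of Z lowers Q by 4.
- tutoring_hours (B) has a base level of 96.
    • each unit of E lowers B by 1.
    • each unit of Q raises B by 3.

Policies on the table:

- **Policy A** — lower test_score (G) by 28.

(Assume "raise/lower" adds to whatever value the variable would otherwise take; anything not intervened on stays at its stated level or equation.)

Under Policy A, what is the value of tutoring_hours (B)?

-1465

Policy A (G − 28):
  U = 81
  G = 115 − 28 = 87
  E = 37
  Z = 122 − 2·81 + 5·87 − 4·37 = 247
  Q = -42 + 6·87 − 4·247 = -508
  B = 96 − 37 + 3·(-508) = -1465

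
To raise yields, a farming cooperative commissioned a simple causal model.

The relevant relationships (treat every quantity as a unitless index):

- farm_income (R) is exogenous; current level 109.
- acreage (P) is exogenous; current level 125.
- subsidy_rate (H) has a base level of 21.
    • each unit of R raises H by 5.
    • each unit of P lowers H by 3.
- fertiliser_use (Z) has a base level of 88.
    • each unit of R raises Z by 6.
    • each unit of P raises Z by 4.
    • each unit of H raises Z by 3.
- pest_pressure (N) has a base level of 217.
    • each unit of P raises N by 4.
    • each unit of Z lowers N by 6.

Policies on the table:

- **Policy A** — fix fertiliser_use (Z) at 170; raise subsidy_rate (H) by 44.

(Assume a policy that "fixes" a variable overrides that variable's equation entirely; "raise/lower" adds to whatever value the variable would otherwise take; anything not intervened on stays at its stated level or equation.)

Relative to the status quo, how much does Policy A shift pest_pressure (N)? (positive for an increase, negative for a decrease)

Baseline:
  R = 109
  P = 125
  H = 21 + 5·109 − 3·125 = 191
  Z = 88 + 6·109 + 4·125 + 3·191 = 1815
  N = 217 + 4·125 − 6·1815 = -10173
Policy A (Z := 170, H + 44):
  R = 109
  P = 125
  H = 21 + 5·109 − 3·125 (+44 from intervention) = 235
  Z = 170
  N = 217 + 4·125 − 6·170 = -303
Change in N: -303 − (-10173) = 9870

9870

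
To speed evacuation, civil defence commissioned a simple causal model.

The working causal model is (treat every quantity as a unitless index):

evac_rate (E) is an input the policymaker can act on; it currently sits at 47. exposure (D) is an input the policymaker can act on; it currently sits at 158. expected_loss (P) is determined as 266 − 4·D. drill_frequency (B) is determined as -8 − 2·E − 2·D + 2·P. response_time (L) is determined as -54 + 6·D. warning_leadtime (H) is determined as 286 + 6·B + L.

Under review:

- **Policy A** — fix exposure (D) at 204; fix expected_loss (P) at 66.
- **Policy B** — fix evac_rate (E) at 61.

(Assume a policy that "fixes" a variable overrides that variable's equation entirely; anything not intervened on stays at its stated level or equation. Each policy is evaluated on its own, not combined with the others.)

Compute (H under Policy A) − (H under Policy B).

5076

Policy A (D := 204, P := 66):
  E = 47
  D = 204
  P = 66
  B = -8 − 2·47 − 2·204 + 2·66 = -378
  L = -54 + 6·204 = 1170
  H = 286 + 6·(-378) + 1170 = -812
Policy B (E := 61):
  E = 61
  D = 158
  P = 266 − 4·158 = -366
  B = -8 − 2·61 − 2·158 + 2·(-366) = -1178
  L = -54 + 6·158 = 894
  H = 286 + 6·(-1178) + 894 = -5888
H: -812 − (-5888) = 5076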